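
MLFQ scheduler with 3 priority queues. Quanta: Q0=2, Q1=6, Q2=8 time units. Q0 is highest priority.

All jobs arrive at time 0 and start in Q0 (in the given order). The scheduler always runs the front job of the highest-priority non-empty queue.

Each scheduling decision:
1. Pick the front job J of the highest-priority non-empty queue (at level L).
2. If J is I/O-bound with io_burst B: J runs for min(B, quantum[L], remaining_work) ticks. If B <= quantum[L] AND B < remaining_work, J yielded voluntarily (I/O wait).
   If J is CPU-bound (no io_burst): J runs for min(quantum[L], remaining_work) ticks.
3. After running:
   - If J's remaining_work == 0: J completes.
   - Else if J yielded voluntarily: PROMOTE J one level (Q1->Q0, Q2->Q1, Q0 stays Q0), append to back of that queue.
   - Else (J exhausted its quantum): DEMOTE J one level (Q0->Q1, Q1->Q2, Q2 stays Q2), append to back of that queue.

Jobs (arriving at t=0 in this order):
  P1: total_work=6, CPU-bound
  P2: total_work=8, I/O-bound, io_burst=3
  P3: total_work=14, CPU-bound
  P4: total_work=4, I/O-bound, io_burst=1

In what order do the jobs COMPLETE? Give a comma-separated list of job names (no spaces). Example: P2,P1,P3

Answer: P4,P1,P2,P3

Derivation:
t=0-2: P1@Q0 runs 2, rem=4, quantum used, demote→Q1. Q0=[P2,P3,P4] Q1=[P1] Q2=[]
t=2-4: P2@Q0 runs 2, rem=6, quantum used, demote→Q1. Q0=[P3,P4] Q1=[P1,P2] Q2=[]
t=4-6: P3@Q0 runs 2, rem=12, quantum used, demote→Q1. Q0=[P4] Q1=[P1,P2,P3] Q2=[]
t=6-7: P4@Q0 runs 1, rem=3, I/O yield, promote→Q0. Q0=[P4] Q1=[P1,P2,P3] Q2=[]
t=7-8: P4@Q0 runs 1, rem=2, I/O yield, promote→Q0. Q0=[P4] Q1=[P1,P2,P3] Q2=[]
t=8-9: P4@Q0 runs 1, rem=1, I/O yield, promote→Q0. Q0=[P4] Q1=[P1,P2,P3] Q2=[]
t=9-10: P4@Q0 runs 1, rem=0, completes. Q0=[] Q1=[P1,P2,P3] Q2=[]
t=10-14: P1@Q1 runs 4, rem=0, completes. Q0=[] Q1=[P2,P3] Q2=[]
t=14-17: P2@Q1 runs 3, rem=3, I/O yield, promote→Q0. Q0=[P2] Q1=[P3] Q2=[]
t=17-19: P2@Q0 runs 2, rem=1, quantum used, demote→Q1. Q0=[] Q1=[P3,P2] Q2=[]
t=19-25: P3@Q1 runs 6, rem=6, quantum used, demote→Q2. Q0=[] Q1=[P2] Q2=[P3]
t=25-26: P2@Q1 runs 1, rem=0, completes. Q0=[] Q1=[] Q2=[P3]
t=26-32: P3@Q2 runs 6, rem=0, completes. Q0=[] Q1=[] Q2=[]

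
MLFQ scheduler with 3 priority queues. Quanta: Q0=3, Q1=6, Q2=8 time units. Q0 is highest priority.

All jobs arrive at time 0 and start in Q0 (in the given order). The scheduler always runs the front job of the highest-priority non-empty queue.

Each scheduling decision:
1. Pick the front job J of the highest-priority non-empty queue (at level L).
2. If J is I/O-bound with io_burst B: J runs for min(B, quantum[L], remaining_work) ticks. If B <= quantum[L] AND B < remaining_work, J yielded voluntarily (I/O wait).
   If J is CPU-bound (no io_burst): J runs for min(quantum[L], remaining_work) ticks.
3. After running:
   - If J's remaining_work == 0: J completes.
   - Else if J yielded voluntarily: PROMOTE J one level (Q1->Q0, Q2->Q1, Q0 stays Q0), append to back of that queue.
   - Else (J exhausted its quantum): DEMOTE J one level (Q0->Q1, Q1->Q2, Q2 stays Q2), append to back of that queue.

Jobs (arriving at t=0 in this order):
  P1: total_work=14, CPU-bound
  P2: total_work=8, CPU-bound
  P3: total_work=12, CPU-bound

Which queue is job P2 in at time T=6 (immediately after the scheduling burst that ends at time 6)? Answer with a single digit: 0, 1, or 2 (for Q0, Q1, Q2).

Answer: 1

Derivation:
t=0-3: P1@Q0 runs 3, rem=11, quantum used, demote→Q1. Q0=[P2,P3] Q1=[P1] Q2=[]
t=3-6: P2@Q0 runs 3, rem=5, quantum used, demote→Q1. Q0=[P3] Q1=[P1,P2] Q2=[]
t=6-9: P3@Q0 runs 3, rem=9, quantum used, demote→Q1. Q0=[] Q1=[P1,P2,P3] Q2=[]
t=9-15: P1@Q1 runs 6, rem=5, quantum used, demote→Q2. Q0=[] Q1=[P2,P3] Q2=[P1]
t=15-20: P2@Q1 runs 5, rem=0, completes. Q0=[] Q1=[P3] Q2=[P1]
t=20-26: P3@Q1 runs 6, rem=3, quantum used, demote→Q2. Q0=[] Q1=[] Q2=[P1,P3]
t=26-31: P1@Q2 runs 5, rem=0, completes. Q0=[] Q1=[] Q2=[P3]
t=31-34: P3@Q2 runs 3, rem=0, completes. Q0=[] Q1=[] Q2=[]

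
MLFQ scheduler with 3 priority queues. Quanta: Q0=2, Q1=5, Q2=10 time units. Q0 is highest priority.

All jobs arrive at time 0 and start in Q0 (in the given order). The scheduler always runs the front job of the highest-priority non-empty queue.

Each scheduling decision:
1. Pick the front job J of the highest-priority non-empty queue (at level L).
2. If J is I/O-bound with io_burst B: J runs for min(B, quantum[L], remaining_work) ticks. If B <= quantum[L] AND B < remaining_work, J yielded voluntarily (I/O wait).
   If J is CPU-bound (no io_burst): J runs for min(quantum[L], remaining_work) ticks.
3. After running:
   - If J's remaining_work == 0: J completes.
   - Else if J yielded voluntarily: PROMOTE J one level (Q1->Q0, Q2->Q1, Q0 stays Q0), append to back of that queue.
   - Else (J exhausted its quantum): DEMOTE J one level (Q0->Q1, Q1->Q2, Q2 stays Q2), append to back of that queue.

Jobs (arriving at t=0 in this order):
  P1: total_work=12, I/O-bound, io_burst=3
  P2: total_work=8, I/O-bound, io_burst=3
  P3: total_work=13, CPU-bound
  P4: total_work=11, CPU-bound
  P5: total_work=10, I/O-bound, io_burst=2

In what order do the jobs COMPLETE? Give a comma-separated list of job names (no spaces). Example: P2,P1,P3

t=0-2: P1@Q0 runs 2, rem=10, quantum used, demote→Q1. Q0=[P2,P3,P4,P5] Q1=[P1] Q2=[]
t=2-4: P2@Q0 runs 2, rem=6, quantum used, demote→Q1. Q0=[P3,P4,P5] Q1=[P1,P2] Q2=[]
t=4-6: P3@Q0 runs 2, rem=11, quantum used, demote→Q1. Q0=[P4,P5] Q1=[P1,P2,P3] Q2=[]
t=6-8: P4@Q0 runs 2, rem=9, quantum used, demote→Q1. Q0=[P5] Q1=[P1,P2,P3,P4] Q2=[]
t=8-10: P5@Q0 runs 2, rem=8, I/O yield, promote→Q0. Q0=[P5] Q1=[P1,P2,P3,P4] Q2=[]
t=10-12: P5@Q0 runs 2, rem=6, I/O yield, promote→Q0. Q0=[P5] Q1=[P1,P2,P3,P4] Q2=[]
t=12-14: P5@Q0 runs 2, rem=4, I/O yield, promote→Q0. Q0=[P5] Q1=[P1,P2,P3,P4] Q2=[]
t=14-16: P5@Q0 runs 2, rem=2, I/O yield, promote→Q0. Q0=[P5] Q1=[P1,P2,P3,P4] Q2=[]
t=16-18: P5@Q0 runs 2, rem=0, completes. Q0=[] Q1=[P1,P2,P3,P4] Q2=[]
t=18-21: P1@Q1 runs 3, rem=7, I/O yield, promote→Q0. Q0=[P1] Q1=[P2,P3,P4] Q2=[]
t=21-23: P1@Q0 runs 2, rem=5, quantum used, demote→Q1. Q0=[] Q1=[P2,P3,P4,P1] Q2=[]
t=23-26: P2@Q1 runs 3, rem=3, I/O yield, promote→Q0. Q0=[P2] Q1=[P3,P4,P1] Q2=[]
t=26-28: P2@Q0 runs 2, rem=1, quantum used, demote→Q1. Q0=[] Q1=[P3,P4,P1,P2] Q2=[]
t=28-33: P3@Q1 runs 5, rem=6, quantum used, demote→Q2. Q0=[] Q1=[P4,P1,P2] Q2=[P3]
t=33-38: P4@Q1 runs 5, rem=4, quantum used, demote→Q2. Q0=[] Q1=[P1,P2] Q2=[P3,P4]
t=38-41: P1@Q1 runs 3, rem=2, I/O yield, promote→Q0. Q0=[P1] Q1=[P2] Q2=[P3,P4]
t=41-43: P1@Q0 runs 2, rem=0, completes. Q0=[] Q1=[P2] Q2=[P3,P4]
t=43-44: P2@Q1 runs 1, rem=0, completes. Q0=[] Q1=[] Q2=[P3,P4]
t=44-50: P3@Q2 runs 6, rem=0, completes. Q0=[] Q1=[] Q2=[P4]
t=50-54: P4@Q2 runs 4, rem=0, completes. Q0=[] Q1=[] Q2=[]

Answer: P5,P1,P2,P3,P4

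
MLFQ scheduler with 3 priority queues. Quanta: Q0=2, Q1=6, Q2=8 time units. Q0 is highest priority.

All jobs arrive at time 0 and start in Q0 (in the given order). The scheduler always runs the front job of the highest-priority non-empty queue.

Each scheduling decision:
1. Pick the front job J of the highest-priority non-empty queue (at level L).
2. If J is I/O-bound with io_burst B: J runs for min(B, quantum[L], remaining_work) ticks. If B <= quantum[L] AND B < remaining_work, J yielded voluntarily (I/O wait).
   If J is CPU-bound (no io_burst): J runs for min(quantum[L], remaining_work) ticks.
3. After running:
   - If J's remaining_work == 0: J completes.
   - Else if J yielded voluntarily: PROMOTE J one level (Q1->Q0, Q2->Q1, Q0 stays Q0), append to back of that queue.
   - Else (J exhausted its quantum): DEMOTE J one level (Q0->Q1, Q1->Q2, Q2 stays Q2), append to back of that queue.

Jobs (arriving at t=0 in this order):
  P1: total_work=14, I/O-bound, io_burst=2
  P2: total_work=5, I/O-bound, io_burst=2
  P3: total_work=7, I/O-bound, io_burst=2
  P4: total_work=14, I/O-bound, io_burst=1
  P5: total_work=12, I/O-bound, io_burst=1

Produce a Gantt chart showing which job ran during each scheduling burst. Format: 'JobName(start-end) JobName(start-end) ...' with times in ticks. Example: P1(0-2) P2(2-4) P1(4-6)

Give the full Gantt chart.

t=0-2: P1@Q0 runs 2, rem=12, I/O yield, promote→Q0. Q0=[P2,P3,P4,P5,P1] Q1=[] Q2=[]
t=2-4: P2@Q0 runs 2, rem=3, I/O yield, promote→Q0. Q0=[P3,P4,P5,P1,P2] Q1=[] Q2=[]
t=4-6: P3@Q0 runs 2, rem=5, I/O yield, promote→Q0. Q0=[P4,P5,P1,P2,P3] Q1=[] Q2=[]
t=6-7: P4@Q0 runs 1, rem=13, I/O yield, promote→Q0. Q0=[P5,P1,P2,P3,P4] Q1=[] Q2=[]
t=7-8: P5@Q0 runs 1, rem=11, I/O yield, promote→Q0. Q0=[P1,P2,P3,P4,P5] Q1=[] Q2=[]
t=8-10: P1@Q0 runs 2, rem=10, I/O yield, promote→Q0. Q0=[P2,P3,P4,P5,P1] Q1=[] Q2=[]
t=10-12: P2@Q0 runs 2, rem=1, I/O yield, promote→Q0. Q0=[P3,P4,P5,P1,P2] Q1=[] Q2=[]
t=12-14: P3@Q0 runs 2, rem=3, I/O yield, promote→Q0. Q0=[P4,P5,P1,P2,P3] Q1=[] Q2=[]
t=14-15: P4@Q0 runs 1, rem=12, I/O yield, promote→Q0. Q0=[P5,P1,P2,P3,P4] Q1=[] Q2=[]
t=15-16: P5@Q0 runs 1, rem=10, I/O yield, promote→Q0. Q0=[P1,P2,P3,P4,P5] Q1=[] Q2=[]
t=16-18: P1@Q0 runs 2, rem=8, I/O yield, promote→Q0. Q0=[P2,P3,P4,P5,P1] Q1=[] Q2=[]
t=18-19: P2@Q0 runs 1, rem=0, completes. Q0=[P3,P4,P5,P1] Q1=[] Q2=[]
t=19-21: P3@Q0 runs 2, rem=1, I/O yield, promote→Q0. Q0=[P4,P5,P1,P3] Q1=[] Q2=[]
t=21-22: P4@Q0 runs 1, rem=11, I/O yield, promote→Q0. Q0=[P5,P1,P3,P4] Q1=[] Q2=[]
t=22-23: P5@Q0 runs 1, rem=9, I/O yield, promote→Q0. Q0=[P1,P3,P4,P5] Q1=[] Q2=[]
t=23-25: P1@Q0 runs 2, rem=6, I/O yield, promote→Q0. Q0=[P3,P4,P5,P1] Q1=[] Q2=[]
t=25-26: P3@Q0 runs 1, rem=0, completes. Q0=[P4,P5,P1] Q1=[] Q2=[]
t=26-27: P4@Q0 runs 1, rem=10, I/O yield, promote→Q0. Q0=[P5,P1,P4] Q1=[] Q2=[]
t=27-28: P5@Q0 runs 1, rem=8, I/O yield, promote→Q0. Q0=[P1,P4,P5] Q1=[] Q2=[]
t=28-30: P1@Q0 runs 2, rem=4, I/O yield, promote→Q0. Q0=[P4,P5,P1] Q1=[] Q2=[]
t=30-31: P4@Q0 runs 1, rem=9, I/O yield, promote→Q0. Q0=[P5,P1,P4] Q1=[] Q2=[]
t=31-32: P5@Q0 runs 1, rem=7, I/O yield, promote→Q0. Q0=[P1,P4,P5] Q1=[] Q2=[]
t=32-34: P1@Q0 runs 2, rem=2, I/O yield, promote→Q0. Q0=[P4,P5,P1] Q1=[] Q2=[]
t=34-35: P4@Q0 runs 1, rem=8, I/O yield, promote→Q0. Q0=[P5,P1,P4] Q1=[] Q2=[]
t=35-36: P5@Q0 runs 1, rem=6, I/O yield, promote→Q0. Q0=[P1,P4,P5] Q1=[] Q2=[]
t=36-38: P1@Q0 runs 2, rem=0, completes. Q0=[P4,P5] Q1=[] Q2=[]
t=38-39: P4@Q0 runs 1, rem=7, I/O yield, promote→Q0. Q0=[P5,P4] Q1=[] Q2=[]
t=39-40: P5@Q0 runs 1, rem=5, I/O yield, promote→Q0. Q0=[P4,P5] Q1=[] Q2=[]
t=40-41: P4@Q0 runs 1, rem=6, I/O yield, promote→Q0. Q0=[P5,P4] Q1=[] Q2=[]
t=41-42: P5@Q0 runs 1, rem=4, I/O yield, promote→Q0. Q0=[P4,P5] Q1=[] Q2=[]
t=42-43: P4@Q0 runs 1, rem=5, I/O yield, promote→Q0. Q0=[P5,P4] Q1=[] Q2=[]
t=43-44: P5@Q0 runs 1, rem=3, I/O yield, promote→Q0. Q0=[P4,P5] Q1=[] Q2=[]
t=44-45: P4@Q0 runs 1, rem=4, I/O yield, promote→Q0. Q0=[P5,P4] Q1=[] Q2=[]
t=45-46: P5@Q0 runs 1, rem=2, I/O yield, promote→Q0. Q0=[P4,P5] Q1=[] Q2=[]
t=46-47: P4@Q0 runs 1, rem=3, I/O yield, promote→Q0. Q0=[P5,P4] Q1=[] Q2=[]
t=47-48: P5@Q0 runs 1, rem=1, I/O yield, promote→Q0. Q0=[P4,P5] Q1=[] Q2=[]
t=48-49: P4@Q0 runs 1, rem=2, I/O yield, promote→Q0. Q0=[P5,P4] Q1=[] Q2=[]
t=49-50: P5@Q0 runs 1, rem=0, completes. Q0=[P4] Q1=[] Q2=[]
t=50-51: P4@Q0 runs 1, rem=1, I/O yield, promote→Q0. Q0=[P4] Q1=[] Q2=[]
t=51-52: P4@Q0 runs 1, rem=0, completes. Q0=[] Q1=[] Q2=[]

Answer: P1(0-2) P2(2-4) P3(4-6) P4(6-7) P5(7-8) P1(8-10) P2(10-12) P3(12-14) P4(14-15) P5(15-16) P1(16-18) P2(18-19) P3(19-21) P4(21-22) P5(22-23) P1(23-25) P3(25-26) P4(26-27) P5(27-28) P1(28-30) P4(30-31) P5(31-32) P1(32-34) P4(34-35) P5(35-36) P1(36-38) P4(38-39) P5(39-40) P4(40-41) P5(41-42) P4(42-43) P5(43-44) P4(44-45) P5(45-46) P4(46-47) P5(47-48) P4(48-49) P5(49-50) P4(50-51) P4(51-52)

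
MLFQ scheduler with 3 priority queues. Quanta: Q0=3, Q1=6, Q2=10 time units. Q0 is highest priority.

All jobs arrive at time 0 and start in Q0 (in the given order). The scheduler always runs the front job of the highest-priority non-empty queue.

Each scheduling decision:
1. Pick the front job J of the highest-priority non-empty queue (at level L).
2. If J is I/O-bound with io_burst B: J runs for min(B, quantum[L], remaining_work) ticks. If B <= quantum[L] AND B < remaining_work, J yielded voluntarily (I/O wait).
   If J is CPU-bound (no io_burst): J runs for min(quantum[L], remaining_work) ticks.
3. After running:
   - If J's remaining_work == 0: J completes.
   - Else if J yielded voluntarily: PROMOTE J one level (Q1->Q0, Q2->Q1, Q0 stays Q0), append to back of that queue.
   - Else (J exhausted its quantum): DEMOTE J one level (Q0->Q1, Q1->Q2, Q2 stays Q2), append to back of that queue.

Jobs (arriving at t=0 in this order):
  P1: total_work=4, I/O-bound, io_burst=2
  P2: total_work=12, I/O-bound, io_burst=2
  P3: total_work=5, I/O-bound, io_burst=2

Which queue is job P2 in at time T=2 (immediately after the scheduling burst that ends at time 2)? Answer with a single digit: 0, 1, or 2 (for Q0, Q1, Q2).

Answer: 0

Derivation:
t=0-2: P1@Q0 runs 2, rem=2, I/O yield, promote→Q0. Q0=[P2,P3,P1] Q1=[] Q2=[]
t=2-4: P2@Q0 runs 2, rem=10, I/O yield, promote→Q0. Q0=[P3,P1,P2] Q1=[] Q2=[]
t=4-6: P3@Q0 runs 2, rem=3, I/O yield, promote→Q0. Q0=[P1,P2,P3] Q1=[] Q2=[]
t=6-8: P1@Q0 runs 2, rem=0, completes. Q0=[P2,P3] Q1=[] Q2=[]
t=8-10: P2@Q0 runs 2, rem=8, I/O yield, promote→Q0. Q0=[P3,P2] Q1=[] Q2=[]
t=10-12: P3@Q0 runs 2, rem=1, I/O yield, promote→Q0. Q0=[P2,P3] Q1=[] Q2=[]
t=12-14: P2@Q0 runs 2, rem=6, I/O yield, promote→Q0. Q0=[P3,P2] Q1=[] Q2=[]
t=14-15: P3@Q0 runs 1, rem=0, completes. Q0=[P2] Q1=[] Q2=[]
t=15-17: P2@Q0 runs 2, rem=4, I/O yield, promote→Q0. Q0=[P2] Q1=[] Q2=[]
t=17-19: P2@Q0 runs 2, rem=2, I/O yield, promote→Q0. Q0=[P2] Q1=[] Q2=[]
t=19-21: P2@Q0 runs 2, rem=0, completes. Q0=[] Q1=[] Q2=[]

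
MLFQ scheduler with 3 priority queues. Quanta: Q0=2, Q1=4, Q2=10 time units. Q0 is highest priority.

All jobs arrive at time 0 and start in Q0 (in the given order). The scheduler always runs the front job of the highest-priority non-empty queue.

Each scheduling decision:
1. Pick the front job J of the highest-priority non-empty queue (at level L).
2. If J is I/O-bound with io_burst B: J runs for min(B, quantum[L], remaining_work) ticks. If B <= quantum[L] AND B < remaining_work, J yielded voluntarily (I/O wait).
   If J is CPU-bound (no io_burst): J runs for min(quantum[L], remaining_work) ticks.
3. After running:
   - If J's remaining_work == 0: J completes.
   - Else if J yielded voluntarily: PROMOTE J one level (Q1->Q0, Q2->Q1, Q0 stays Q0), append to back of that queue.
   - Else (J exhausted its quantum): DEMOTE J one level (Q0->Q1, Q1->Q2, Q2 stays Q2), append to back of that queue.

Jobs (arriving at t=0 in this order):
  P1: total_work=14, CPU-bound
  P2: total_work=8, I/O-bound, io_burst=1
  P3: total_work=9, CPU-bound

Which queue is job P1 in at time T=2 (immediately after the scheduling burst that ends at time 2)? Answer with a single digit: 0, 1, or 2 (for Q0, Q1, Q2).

t=0-2: P1@Q0 runs 2, rem=12, quantum used, demote→Q1. Q0=[P2,P3] Q1=[P1] Q2=[]
t=2-3: P2@Q0 runs 1, rem=7, I/O yield, promote→Q0. Q0=[P3,P2] Q1=[P1] Q2=[]
t=3-5: P3@Q0 runs 2, rem=7, quantum used, demote→Q1. Q0=[P2] Q1=[P1,P3] Q2=[]
t=5-6: P2@Q0 runs 1, rem=6, I/O yield, promote→Q0. Q0=[P2] Q1=[P1,P3] Q2=[]
t=6-7: P2@Q0 runs 1, rem=5, I/O yield, promote→Q0. Q0=[P2] Q1=[P1,P3] Q2=[]
t=7-8: P2@Q0 runs 1, rem=4, I/O yield, promote→Q0. Q0=[P2] Q1=[P1,P3] Q2=[]
t=8-9: P2@Q0 runs 1, rem=3, I/O yield, promote→Q0. Q0=[P2] Q1=[P1,P3] Q2=[]
t=9-10: P2@Q0 runs 1, rem=2, I/O yield, promote→Q0. Q0=[P2] Q1=[P1,P3] Q2=[]
t=10-11: P2@Q0 runs 1, rem=1, I/O yield, promote→Q0. Q0=[P2] Q1=[P1,P3] Q2=[]
t=11-12: P2@Q0 runs 1, rem=0, completes. Q0=[] Q1=[P1,P3] Q2=[]
t=12-16: P1@Q1 runs 4, rem=8, quantum used, demote→Q2. Q0=[] Q1=[P3] Q2=[P1]
t=16-20: P3@Q1 runs 4, rem=3, quantum used, demote→Q2. Q0=[] Q1=[] Q2=[P1,P3]
t=20-28: P1@Q2 runs 8, rem=0, completes. Q0=[] Q1=[] Q2=[P3]
t=28-31: P3@Q2 runs 3, rem=0, completes. Q0=[] Q1=[] Q2=[]

Answer: 1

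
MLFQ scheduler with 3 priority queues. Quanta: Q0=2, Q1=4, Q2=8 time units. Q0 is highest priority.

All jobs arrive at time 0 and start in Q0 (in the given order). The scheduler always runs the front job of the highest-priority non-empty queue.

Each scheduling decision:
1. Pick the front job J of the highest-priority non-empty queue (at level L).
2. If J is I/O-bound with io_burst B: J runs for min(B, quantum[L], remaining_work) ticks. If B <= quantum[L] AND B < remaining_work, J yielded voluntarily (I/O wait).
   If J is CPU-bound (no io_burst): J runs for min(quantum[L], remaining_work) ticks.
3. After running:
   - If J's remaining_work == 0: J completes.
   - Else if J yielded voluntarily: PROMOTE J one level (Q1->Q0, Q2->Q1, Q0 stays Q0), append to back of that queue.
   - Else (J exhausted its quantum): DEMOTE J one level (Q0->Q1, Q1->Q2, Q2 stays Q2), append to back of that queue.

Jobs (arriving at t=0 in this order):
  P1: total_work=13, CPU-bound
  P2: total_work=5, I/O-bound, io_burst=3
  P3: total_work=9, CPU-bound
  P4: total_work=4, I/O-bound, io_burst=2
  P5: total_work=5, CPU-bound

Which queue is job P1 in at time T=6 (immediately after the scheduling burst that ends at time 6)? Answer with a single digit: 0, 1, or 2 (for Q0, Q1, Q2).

Answer: 1

Derivation:
t=0-2: P1@Q0 runs 2, rem=11, quantum used, demote→Q1. Q0=[P2,P3,P4,P5] Q1=[P1] Q2=[]
t=2-4: P2@Q0 runs 2, rem=3, quantum used, demote→Q1. Q0=[P3,P4,P5] Q1=[P1,P2] Q2=[]
t=4-6: P3@Q0 runs 2, rem=7, quantum used, demote→Q1. Q0=[P4,P5] Q1=[P1,P2,P3] Q2=[]
t=6-8: P4@Q0 runs 2, rem=2, I/O yield, promote→Q0. Q0=[P5,P4] Q1=[P1,P2,P3] Q2=[]
t=8-10: P5@Q0 runs 2, rem=3, quantum used, demote→Q1. Q0=[P4] Q1=[P1,P2,P3,P5] Q2=[]
t=10-12: P4@Q0 runs 2, rem=0, completes. Q0=[] Q1=[P1,P2,P3,P5] Q2=[]
t=12-16: P1@Q1 runs 4, rem=7, quantum used, demote→Q2. Q0=[] Q1=[P2,P3,P5] Q2=[P1]
t=16-19: P2@Q1 runs 3, rem=0, completes. Q0=[] Q1=[P3,P5] Q2=[P1]
t=19-23: P3@Q1 runs 4, rem=3, quantum used, demote→Q2. Q0=[] Q1=[P5] Q2=[P1,P3]
t=23-26: P5@Q1 runs 3, rem=0, completes. Q0=[] Q1=[] Q2=[P1,P3]
t=26-33: P1@Q2 runs 7, rem=0, completes. Q0=[] Q1=[] Q2=[P3]
t=33-36: P3@Q2 runs 3, rem=0, completes. Q0=[] Q1=[] Q2=[]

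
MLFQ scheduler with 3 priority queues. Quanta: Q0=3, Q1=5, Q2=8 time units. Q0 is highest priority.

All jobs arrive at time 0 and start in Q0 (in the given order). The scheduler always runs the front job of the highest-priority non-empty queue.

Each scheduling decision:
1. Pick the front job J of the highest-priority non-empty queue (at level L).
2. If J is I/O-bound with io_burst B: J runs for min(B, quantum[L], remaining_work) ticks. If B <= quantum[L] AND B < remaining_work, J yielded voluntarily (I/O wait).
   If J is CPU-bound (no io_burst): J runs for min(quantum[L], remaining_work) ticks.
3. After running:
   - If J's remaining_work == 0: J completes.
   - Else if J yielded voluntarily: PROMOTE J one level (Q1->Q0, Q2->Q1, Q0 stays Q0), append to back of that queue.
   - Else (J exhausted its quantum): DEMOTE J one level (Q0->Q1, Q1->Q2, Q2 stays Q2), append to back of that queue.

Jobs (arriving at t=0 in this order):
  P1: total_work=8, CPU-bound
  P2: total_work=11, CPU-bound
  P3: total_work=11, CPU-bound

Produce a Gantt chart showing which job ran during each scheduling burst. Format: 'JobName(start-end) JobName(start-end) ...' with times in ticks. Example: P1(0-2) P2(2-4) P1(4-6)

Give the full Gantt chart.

Answer: P1(0-3) P2(3-6) P3(6-9) P1(9-14) P2(14-19) P3(19-24) P2(24-27) P3(27-30)

Derivation:
t=0-3: P1@Q0 runs 3, rem=5, quantum used, demote→Q1. Q0=[P2,P3] Q1=[P1] Q2=[]
t=3-6: P2@Q0 runs 3, rem=8, quantum used, demote→Q1. Q0=[P3] Q1=[P1,P2] Q2=[]
t=6-9: P3@Q0 runs 3, rem=8, quantum used, demote→Q1. Q0=[] Q1=[P1,P2,P3] Q2=[]
t=9-14: P1@Q1 runs 5, rem=0, completes. Q0=[] Q1=[P2,P3] Q2=[]
t=14-19: P2@Q1 runs 5, rem=3, quantum used, demote→Q2. Q0=[] Q1=[P3] Q2=[P2]
t=19-24: P3@Q1 runs 5, rem=3, quantum used, demote→Q2. Q0=[] Q1=[] Q2=[P2,P3]
t=24-27: P2@Q2 runs 3, rem=0, completes. Q0=[] Q1=[] Q2=[P3]
t=27-30: P3@Q2 runs 3, rem=0, completes. Q0=[] Q1=[] Q2=[]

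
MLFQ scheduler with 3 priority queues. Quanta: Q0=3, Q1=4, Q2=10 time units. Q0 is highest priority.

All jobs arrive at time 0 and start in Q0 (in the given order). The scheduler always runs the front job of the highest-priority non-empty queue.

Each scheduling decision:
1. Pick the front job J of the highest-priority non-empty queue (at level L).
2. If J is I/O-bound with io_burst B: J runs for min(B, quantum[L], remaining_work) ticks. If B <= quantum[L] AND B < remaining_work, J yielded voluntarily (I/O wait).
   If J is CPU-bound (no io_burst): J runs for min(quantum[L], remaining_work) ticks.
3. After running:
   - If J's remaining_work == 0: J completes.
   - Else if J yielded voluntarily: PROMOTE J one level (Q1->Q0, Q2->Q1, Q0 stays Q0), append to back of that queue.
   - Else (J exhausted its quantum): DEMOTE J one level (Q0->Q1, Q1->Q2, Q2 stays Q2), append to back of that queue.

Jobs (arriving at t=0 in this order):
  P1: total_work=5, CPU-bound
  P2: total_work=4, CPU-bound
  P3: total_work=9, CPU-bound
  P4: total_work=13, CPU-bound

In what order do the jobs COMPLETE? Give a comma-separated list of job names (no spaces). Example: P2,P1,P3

t=0-3: P1@Q0 runs 3, rem=2, quantum used, demote→Q1. Q0=[P2,P3,P4] Q1=[P1] Q2=[]
t=3-6: P2@Q0 runs 3, rem=1, quantum used, demote→Q1. Q0=[P3,P4] Q1=[P1,P2] Q2=[]
t=6-9: P3@Q0 runs 3, rem=6, quantum used, demote→Q1. Q0=[P4] Q1=[P1,P2,P3] Q2=[]
t=9-12: P4@Q0 runs 3, rem=10, quantum used, demote→Q1. Q0=[] Q1=[P1,P2,P3,P4] Q2=[]
t=12-14: P1@Q1 runs 2, rem=0, completes. Q0=[] Q1=[P2,P3,P4] Q2=[]
t=14-15: P2@Q1 runs 1, rem=0, completes. Q0=[] Q1=[P3,P4] Q2=[]
t=15-19: P3@Q1 runs 4, rem=2, quantum used, demote→Q2. Q0=[] Q1=[P4] Q2=[P3]
t=19-23: P4@Q1 runs 4, rem=6, quantum used, demote→Q2. Q0=[] Q1=[] Q2=[P3,P4]
t=23-25: P3@Q2 runs 2, rem=0, completes. Q0=[] Q1=[] Q2=[P4]
t=25-31: P4@Q2 runs 6, rem=0, completes. Q0=[] Q1=[] Q2=[]

Answer: P1,P2,P3,P4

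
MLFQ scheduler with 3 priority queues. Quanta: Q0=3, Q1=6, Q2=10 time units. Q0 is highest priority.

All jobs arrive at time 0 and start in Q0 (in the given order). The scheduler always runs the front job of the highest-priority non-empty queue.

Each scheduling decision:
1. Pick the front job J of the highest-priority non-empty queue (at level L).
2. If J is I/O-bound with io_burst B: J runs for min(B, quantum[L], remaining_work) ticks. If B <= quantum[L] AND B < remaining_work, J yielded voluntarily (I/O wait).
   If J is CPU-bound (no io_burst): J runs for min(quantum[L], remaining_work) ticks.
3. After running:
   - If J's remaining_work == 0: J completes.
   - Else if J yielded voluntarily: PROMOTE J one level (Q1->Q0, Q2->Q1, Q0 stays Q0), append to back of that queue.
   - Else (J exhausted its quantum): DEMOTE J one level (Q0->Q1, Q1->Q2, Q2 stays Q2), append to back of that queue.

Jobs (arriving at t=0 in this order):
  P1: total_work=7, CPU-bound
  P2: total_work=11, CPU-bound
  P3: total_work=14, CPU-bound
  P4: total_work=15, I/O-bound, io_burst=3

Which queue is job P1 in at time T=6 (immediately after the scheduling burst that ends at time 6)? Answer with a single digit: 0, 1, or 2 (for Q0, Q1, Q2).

t=0-3: P1@Q0 runs 3, rem=4, quantum used, demote→Q1. Q0=[P2,P3,P4] Q1=[P1] Q2=[]
t=3-6: P2@Q0 runs 3, rem=8, quantum used, demote→Q1. Q0=[P3,P4] Q1=[P1,P2] Q2=[]
t=6-9: P3@Q0 runs 3, rem=11, quantum used, demote→Q1. Q0=[P4] Q1=[P1,P2,P3] Q2=[]
t=9-12: P4@Q0 runs 3, rem=12, I/O yield, promote→Q0. Q0=[P4] Q1=[P1,P2,P3] Q2=[]
t=12-15: P4@Q0 runs 3, rem=9, I/O yield, promote→Q0. Q0=[P4] Q1=[P1,P2,P3] Q2=[]
t=15-18: P4@Q0 runs 3, rem=6, I/O yield, promote→Q0. Q0=[P4] Q1=[P1,P2,P3] Q2=[]
t=18-21: P4@Q0 runs 3, rem=3, I/O yield, promote→Q0. Q0=[P4] Q1=[P1,P2,P3] Q2=[]
t=21-24: P4@Q0 runs 3, rem=0, completes. Q0=[] Q1=[P1,P2,P3] Q2=[]
t=24-28: P1@Q1 runs 4, rem=0, completes. Q0=[] Q1=[P2,P3] Q2=[]
t=28-34: P2@Q1 runs 6, rem=2, quantum used, demote→Q2. Q0=[] Q1=[P3] Q2=[P2]
t=34-40: P3@Q1 runs 6, rem=5, quantum used, demote→Q2. Q0=[] Q1=[] Q2=[P2,P3]
t=40-42: P2@Q2 runs 2, rem=0, completes. Q0=[] Q1=[] Q2=[P3]
t=42-47: P3@Q2 runs 5, rem=0, completes. Q0=[] Q1=[] Q2=[]

Answer: 1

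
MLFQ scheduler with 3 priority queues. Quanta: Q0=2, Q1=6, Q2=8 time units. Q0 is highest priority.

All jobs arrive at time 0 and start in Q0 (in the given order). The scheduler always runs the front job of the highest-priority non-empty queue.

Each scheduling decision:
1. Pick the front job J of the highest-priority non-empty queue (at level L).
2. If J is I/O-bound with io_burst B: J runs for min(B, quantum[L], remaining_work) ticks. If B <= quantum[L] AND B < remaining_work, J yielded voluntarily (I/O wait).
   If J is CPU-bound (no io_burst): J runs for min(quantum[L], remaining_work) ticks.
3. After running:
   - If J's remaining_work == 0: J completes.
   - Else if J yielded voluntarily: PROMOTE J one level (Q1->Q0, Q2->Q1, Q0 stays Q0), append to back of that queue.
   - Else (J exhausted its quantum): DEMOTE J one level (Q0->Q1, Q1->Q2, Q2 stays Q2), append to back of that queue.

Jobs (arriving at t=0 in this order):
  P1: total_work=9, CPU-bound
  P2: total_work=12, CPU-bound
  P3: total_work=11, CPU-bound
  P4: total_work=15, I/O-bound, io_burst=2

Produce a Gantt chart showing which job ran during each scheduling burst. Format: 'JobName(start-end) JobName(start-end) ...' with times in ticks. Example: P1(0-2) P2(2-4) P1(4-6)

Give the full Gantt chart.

Answer: P1(0-2) P2(2-4) P3(4-6) P4(6-8) P4(8-10) P4(10-12) P4(12-14) P4(14-16) P4(16-18) P4(18-20) P4(20-21) P1(21-27) P2(27-33) P3(33-39) P1(39-40) P2(40-44) P3(44-47)

Derivation:
t=0-2: P1@Q0 runs 2, rem=7, quantum used, demote→Q1. Q0=[P2,P3,P4] Q1=[P1] Q2=[]
t=2-4: P2@Q0 runs 2, rem=10, quantum used, demote→Q1. Q0=[P3,P4] Q1=[P1,P2] Q2=[]
t=4-6: P3@Q0 runs 2, rem=9, quantum used, demote→Q1. Q0=[P4] Q1=[P1,P2,P3] Q2=[]
t=6-8: P4@Q0 runs 2, rem=13, I/O yield, promote→Q0. Q0=[P4] Q1=[P1,P2,P3] Q2=[]
t=8-10: P4@Q0 runs 2, rem=11, I/O yield, promote→Q0. Q0=[P4] Q1=[P1,P2,P3] Q2=[]
t=10-12: P4@Q0 runs 2, rem=9, I/O yield, promote→Q0. Q0=[P4] Q1=[P1,P2,P3] Q2=[]
t=12-14: P4@Q0 runs 2, rem=7, I/O yield, promote→Q0. Q0=[P4] Q1=[P1,P2,P3] Q2=[]
t=14-16: P4@Q0 runs 2, rem=5, I/O yield, promote→Q0. Q0=[P4] Q1=[P1,P2,P3] Q2=[]
t=16-18: P4@Q0 runs 2, rem=3, I/O yield, promote→Q0. Q0=[P4] Q1=[P1,P2,P3] Q2=[]
t=18-20: P4@Q0 runs 2, rem=1, I/O yield, promote→Q0. Q0=[P4] Q1=[P1,P2,P3] Q2=[]
t=20-21: P4@Q0 runs 1, rem=0, completes. Q0=[] Q1=[P1,P2,P3] Q2=[]
t=21-27: P1@Q1 runs 6, rem=1, quantum used, demote→Q2. Q0=[] Q1=[P2,P3] Q2=[P1]
t=27-33: P2@Q1 runs 6, rem=4, quantum used, demote→Q2. Q0=[] Q1=[P3] Q2=[P1,P2]
t=33-39: P3@Q1 runs 6, rem=3, quantum used, demote→Q2. Q0=[] Q1=[] Q2=[P1,P2,P3]
t=39-40: P1@Q2 runs 1, rem=0, completes. Q0=[] Q1=[] Q2=[P2,P3]
t=40-44: P2@Q2 runs 4, rem=0, completes. Q0=[] Q1=[] Q2=[P3]
t=44-47: P3@Q2 runs 3, rem=0, completes. Q0=[] Q1=[] Q2=[]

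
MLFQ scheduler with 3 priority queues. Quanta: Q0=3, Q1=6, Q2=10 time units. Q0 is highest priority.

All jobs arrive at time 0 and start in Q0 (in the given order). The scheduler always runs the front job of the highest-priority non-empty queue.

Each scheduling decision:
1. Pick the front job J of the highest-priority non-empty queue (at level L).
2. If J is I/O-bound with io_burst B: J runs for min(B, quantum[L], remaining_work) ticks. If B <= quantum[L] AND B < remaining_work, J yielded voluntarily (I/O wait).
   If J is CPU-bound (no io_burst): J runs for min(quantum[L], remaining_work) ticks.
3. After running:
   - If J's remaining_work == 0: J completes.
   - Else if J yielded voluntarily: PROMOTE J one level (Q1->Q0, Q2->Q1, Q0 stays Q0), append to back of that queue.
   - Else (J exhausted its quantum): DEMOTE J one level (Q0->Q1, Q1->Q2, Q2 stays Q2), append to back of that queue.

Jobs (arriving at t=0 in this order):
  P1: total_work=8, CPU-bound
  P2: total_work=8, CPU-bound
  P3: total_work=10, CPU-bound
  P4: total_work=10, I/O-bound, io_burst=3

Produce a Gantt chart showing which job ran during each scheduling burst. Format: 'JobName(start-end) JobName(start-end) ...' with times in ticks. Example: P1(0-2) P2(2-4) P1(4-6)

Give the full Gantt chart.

t=0-3: P1@Q0 runs 3, rem=5, quantum used, demote→Q1. Q0=[P2,P3,P4] Q1=[P1] Q2=[]
t=3-6: P2@Q0 runs 3, rem=5, quantum used, demote→Q1. Q0=[P3,P4] Q1=[P1,P2] Q2=[]
t=6-9: P3@Q0 runs 3, rem=7, quantum used, demote→Q1. Q0=[P4] Q1=[P1,P2,P3] Q2=[]
t=9-12: P4@Q0 runs 3, rem=7, I/O yield, promote→Q0. Q0=[P4] Q1=[P1,P2,P3] Q2=[]
t=12-15: P4@Q0 runs 3, rem=4, I/O yield, promote→Q0. Q0=[P4] Q1=[P1,P2,P3] Q2=[]
t=15-18: P4@Q0 runs 3, rem=1, I/O yield, promote→Q0. Q0=[P4] Q1=[P1,P2,P3] Q2=[]
t=18-19: P4@Q0 runs 1, rem=0, completes. Q0=[] Q1=[P1,P2,P3] Q2=[]
t=19-24: P1@Q1 runs 5, rem=0, completes. Q0=[] Q1=[P2,P3] Q2=[]
t=24-29: P2@Q1 runs 5, rem=0, completes. Q0=[] Q1=[P3] Q2=[]
t=29-35: P3@Q1 runs 6, rem=1, quantum used, demote→Q2. Q0=[] Q1=[] Q2=[P3]
t=35-36: P3@Q2 runs 1, rem=0, completes. Q0=[] Q1=[] Q2=[]

Answer: P1(0-3) P2(3-6) P3(6-9) P4(9-12) P4(12-15) P4(15-18) P4(18-19) P1(19-24) P2(24-29) P3(29-35) P3(35-36)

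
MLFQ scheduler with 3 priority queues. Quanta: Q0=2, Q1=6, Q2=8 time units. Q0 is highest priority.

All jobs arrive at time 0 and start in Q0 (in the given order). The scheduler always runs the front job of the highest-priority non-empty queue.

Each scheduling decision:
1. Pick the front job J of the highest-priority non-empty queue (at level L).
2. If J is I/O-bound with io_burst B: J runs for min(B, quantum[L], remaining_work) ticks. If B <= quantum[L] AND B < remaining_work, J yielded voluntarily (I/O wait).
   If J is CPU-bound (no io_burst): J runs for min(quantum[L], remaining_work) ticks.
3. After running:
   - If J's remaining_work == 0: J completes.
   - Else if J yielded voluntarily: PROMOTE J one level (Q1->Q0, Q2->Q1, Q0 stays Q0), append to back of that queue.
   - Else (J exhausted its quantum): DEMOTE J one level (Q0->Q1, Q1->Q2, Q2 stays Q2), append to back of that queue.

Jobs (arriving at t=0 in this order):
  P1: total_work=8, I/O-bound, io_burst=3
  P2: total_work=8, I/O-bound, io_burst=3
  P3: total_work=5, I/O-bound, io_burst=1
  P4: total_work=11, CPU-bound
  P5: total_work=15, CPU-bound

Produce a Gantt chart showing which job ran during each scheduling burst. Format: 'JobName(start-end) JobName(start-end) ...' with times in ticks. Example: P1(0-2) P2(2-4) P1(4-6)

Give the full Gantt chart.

Answer: P1(0-2) P2(2-4) P3(4-5) P4(5-7) P5(7-9) P3(9-10) P3(10-11) P3(11-12) P3(12-13) P1(13-16) P1(16-18) P2(18-21) P2(21-23) P4(23-29) P5(29-35) P1(35-36) P2(36-37) P4(37-40) P5(40-47)

Derivation:
t=0-2: P1@Q0 runs 2, rem=6, quantum used, demote→Q1. Q0=[P2,P3,P4,P5] Q1=[P1] Q2=[]
t=2-4: P2@Q0 runs 2, rem=6, quantum used, demote→Q1. Q0=[P3,P4,P5] Q1=[P1,P2] Q2=[]
t=4-5: P3@Q0 runs 1, rem=4, I/O yield, promote→Q0. Q0=[P4,P5,P3] Q1=[P1,P2] Q2=[]
t=5-7: P4@Q0 runs 2, rem=9, quantum used, demote→Q1. Q0=[P5,P3] Q1=[P1,P2,P4] Q2=[]
t=7-9: P5@Q0 runs 2, rem=13, quantum used, demote→Q1. Q0=[P3] Q1=[P1,P2,P4,P5] Q2=[]
t=9-10: P3@Q0 runs 1, rem=3, I/O yield, promote→Q0. Q0=[P3] Q1=[P1,P2,P4,P5] Q2=[]
t=10-11: P3@Q0 runs 1, rem=2, I/O yield, promote→Q0. Q0=[P3] Q1=[P1,P2,P4,P5] Q2=[]
t=11-12: P3@Q0 runs 1, rem=1, I/O yield, promote→Q0. Q0=[P3] Q1=[P1,P2,P4,P5] Q2=[]
t=12-13: P3@Q0 runs 1, rem=0, completes. Q0=[] Q1=[P1,P2,P4,P5] Q2=[]
t=13-16: P1@Q1 runs 3, rem=3, I/O yield, promote→Q0. Q0=[P1] Q1=[P2,P4,P5] Q2=[]
t=16-18: P1@Q0 runs 2, rem=1, quantum used, demote→Q1. Q0=[] Q1=[P2,P4,P5,P1] Q2=[]
t=18-21: P2@Q1 runs 3, rem=3, I/O yield, promote→Q0. Q0=[P2] Q1=[P4,P5,P1] Q2=[]
t=21-23: P2@Q0 runs 2, rem=1, quantum used, demote→Q1. Q0=[] Q1=[P4,P5,P1,P2] Q2=[]
t=23-29: P4@Q1 runs 6, rem=3, quantum used, demote→Q2. Q0=[] Q1=[P5,P1,P2] Q2=[P4]
t=29-35: P5@Q1 runs 6, rem=7, quantum used, demote→Q2. Q0=[] Q1=[P1,P2] Q2=[P4,P5]
t=35-36: P1@Q1 runs 1, rem=0, completes. Q0=[] Q1=[P2] Q2=[P4,P5]
t=36-37: P2@Q1 runs 1, rem=0, completes. Q0=[] Q1=[] Q2=[P4,P5]
t=37-40: P4@Q2 runs 3, rem=0, completes. Q0=[] Q1=[] Q2=[P5]
t=40-47: P5@Q2 runs 7, rem=0, completes. Q0=[] Q1=[] Q2=[]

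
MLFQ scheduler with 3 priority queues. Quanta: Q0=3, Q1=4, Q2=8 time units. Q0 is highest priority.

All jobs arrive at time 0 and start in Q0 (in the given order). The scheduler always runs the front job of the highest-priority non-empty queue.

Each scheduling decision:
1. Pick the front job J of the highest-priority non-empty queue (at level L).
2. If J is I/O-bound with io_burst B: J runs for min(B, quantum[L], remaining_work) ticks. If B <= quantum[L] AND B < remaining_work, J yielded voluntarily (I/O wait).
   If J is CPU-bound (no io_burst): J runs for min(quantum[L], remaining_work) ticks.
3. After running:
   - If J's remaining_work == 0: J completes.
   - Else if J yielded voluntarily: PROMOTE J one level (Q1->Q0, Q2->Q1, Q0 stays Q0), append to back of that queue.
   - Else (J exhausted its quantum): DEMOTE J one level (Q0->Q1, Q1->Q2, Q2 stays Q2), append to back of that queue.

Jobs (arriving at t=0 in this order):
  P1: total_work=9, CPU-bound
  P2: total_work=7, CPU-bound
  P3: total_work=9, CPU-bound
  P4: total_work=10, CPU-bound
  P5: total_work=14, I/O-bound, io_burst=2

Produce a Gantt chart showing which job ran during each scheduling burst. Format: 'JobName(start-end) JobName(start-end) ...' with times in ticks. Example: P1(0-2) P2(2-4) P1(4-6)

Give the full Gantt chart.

Answer: P1(0-3) P2(3-6) P3(6-9) P4(9-12) P5(12-14) P5(14-16) P5(16-18) P5(18-20) P5(20-22) P5(22-24) P5(24-26) P1(26-30) P2(30-34) P3(34-38) P4(38-42) P1(42-44) P3(44-46) P4(46-49)

Derivation:
t=0-3: P1@Q0 runs 3, rem=6, quantum used, demote→Q1. Q0=[P2,P3,P4,P5] Q1=[P1] Q2=[]
t=3-6: P2@Q0 runs 3, rem=4, quantum used, demote→Q1. Q0=[P3,P4,P5] Q1=[P1,P2] Q2=[]
t=6-9: P3@Q0 runs 3, rem=6, quantum used, demote→Q1. Q0=[P4,P5] Q1=[P1,P2,P3] Q2=[]
t=9-12: P4@Q0 runs 3, rem=7, quantum used, demote→Q1. Q0=[P5] Q1=[P1,P2,P3,P4] Q2=[]
t=12-14: P5@Q0 runs 2, rem=12, I/O yield, promote→Q0. Q0=[P5] Q1=[P1,P2,P3,P4] Q2=[]
t=14-16: P5@Q0 runs 2, rem=10, I/O yield, promote→Q0. Q0=[P5] Q1=[P1,P2,P3,P4] Q2=[]
t=16-18: P5@Q0 runs 2, rem=8, I/O yield, promote→Q0. Q0=[P5] Q1=[P1,P2,P3,P4] Q2=[]
t=18-20: P5@Q0 runs 2, rem=6, I/O yield, promote→Q0. Q0=[P5] Q1=[P1,P2,P3,P4] Q2=[]
t=20-22: P5@Q0 runs 2, rem=4, I/O yield, promote→Q0. Q0=[P5] Q1=[P1,P2,P3,P4] Q2=[]
t=22-24: P5@Q0 runs 2, rem=2, I/O yield, promote→Q0. Q0=[P5] Q1=[P1,P2,P3,P4] Q2=[]
t=24-26: P5@Q0 runs 2, rem=0, completes. Q0=[] Q1=[P1,P2,P3,P4] Q2=[]
t=26-30: P1@Q1 runs 4, rem=2, quantum used, demote→Q2. Q0=[] Q1=[P2,P3,P4] Q2=[P1]
t=30-34: P2@Q1 runs 4, rem=0, completes. Q0=[] Q1=[P3,P4] Q2=[P1]
t=34-38: P3@Q1 runs 4, rem=2, quantum used, demote→Q2. Q0=[] Q1=[P4] Q2=[P1,P3]
t=38-42: P4@Q1 runs 4, rem=3, quantum used, demote→Q2. Q0=[] Q1=[] Q2=[P1,P3,P4]
t=42-44: P1@Q2 runs 2, rem=0, completes. Q0=[] Q1=[] Q2=[P3,P4]
t=44-46: P3@Q2 runs 2, rem=0, completes. Q0=[] Q1=[] Q2=[P4]
t=46-49: P4@Q2 runs 3, rem=0, completes. Q0=[] Q1=[] Q2=[]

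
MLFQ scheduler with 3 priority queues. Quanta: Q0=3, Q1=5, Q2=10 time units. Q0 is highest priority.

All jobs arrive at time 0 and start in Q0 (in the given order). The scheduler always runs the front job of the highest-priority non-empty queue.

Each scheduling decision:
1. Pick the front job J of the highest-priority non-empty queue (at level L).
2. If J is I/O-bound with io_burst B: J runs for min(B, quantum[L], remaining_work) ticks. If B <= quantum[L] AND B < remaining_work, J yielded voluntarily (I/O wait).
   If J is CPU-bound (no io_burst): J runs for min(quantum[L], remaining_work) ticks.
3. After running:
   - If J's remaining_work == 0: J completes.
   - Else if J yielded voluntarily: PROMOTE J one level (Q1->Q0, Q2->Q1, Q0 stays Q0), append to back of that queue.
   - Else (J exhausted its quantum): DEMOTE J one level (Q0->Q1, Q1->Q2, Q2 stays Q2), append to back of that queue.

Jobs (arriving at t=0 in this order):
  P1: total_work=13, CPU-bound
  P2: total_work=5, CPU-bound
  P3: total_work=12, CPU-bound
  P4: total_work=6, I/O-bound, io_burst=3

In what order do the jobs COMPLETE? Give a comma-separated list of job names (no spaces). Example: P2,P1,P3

Answer: P4,P2,P1,P3

Derivation:
t=0-3: P1@Q0 runs 3, rem=10, quantum used, demote→Q1. Q0=[P2,P3,P4] Q1=[P1] Q2=[]
t=3-6: P2@Q0 runs 3, rem=2, quantum used, demote→Q1. Q0=[P3,P4] Q1=[P1,P2] Q2=[]
t=6-9: P3@Q0 runs 3, rem=9, quantum used, demote→Q1. Q0=[P4] Q1=[P1,P2,P3] Q2=[]
t=9-12: P4@Q0 runs 3, rem=3, I/O yield, promote→Q0. Q0=[P4] Q1=[P1,P2,P3] Q2=[]
t=12-15: P4@Q0 runs 3, rem=0, completes. Q0=[] Q1=[P1,P2,P3] Q2=[]
t=15-20: P1@Q1 runs 5, rem=5, quantum used, demote→Q2. Q0=[] Q1=[P2,P3] Q2=[P1]
t=20-22: P2@Q1 runs 2, rem=0, completes. Q0=[] Q1=[P3] Q2=[P1]
t=22-27: P3@Q1 runs 5, rem=4, quantum used, demote→Q2. Q0=[] Q1=[] Q2=[P1,P3]
t=27-32: P1@Q2 runs 5, rem=0, completes. Q0=[] Q1=[] Q2=[P3]
t=32-36: P3@Q2 runs 4, rem=0, completes. Q0=[] Q1=[] Q2=[]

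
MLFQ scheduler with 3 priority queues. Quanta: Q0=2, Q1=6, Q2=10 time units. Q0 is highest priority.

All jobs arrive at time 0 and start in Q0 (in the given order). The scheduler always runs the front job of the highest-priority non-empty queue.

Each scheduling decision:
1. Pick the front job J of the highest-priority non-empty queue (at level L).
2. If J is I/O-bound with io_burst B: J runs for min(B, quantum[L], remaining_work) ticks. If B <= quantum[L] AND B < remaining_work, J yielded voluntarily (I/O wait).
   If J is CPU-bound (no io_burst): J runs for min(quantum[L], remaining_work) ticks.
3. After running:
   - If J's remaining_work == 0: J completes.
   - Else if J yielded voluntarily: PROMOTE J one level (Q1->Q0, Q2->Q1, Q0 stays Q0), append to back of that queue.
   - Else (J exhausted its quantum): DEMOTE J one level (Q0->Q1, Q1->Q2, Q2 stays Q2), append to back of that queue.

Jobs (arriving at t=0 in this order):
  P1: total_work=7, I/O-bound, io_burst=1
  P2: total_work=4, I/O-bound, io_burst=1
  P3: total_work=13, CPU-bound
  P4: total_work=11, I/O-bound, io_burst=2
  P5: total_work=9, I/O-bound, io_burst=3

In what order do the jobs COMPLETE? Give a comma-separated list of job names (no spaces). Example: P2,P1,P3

t=0-1: P1@Q0 runs 1, rem=6, I/O yield, promote→Q0. Q0=[P2,P3,P4,P5,P1] Q1=[] Q2=[]
t=1-2: P2@Q0 runs 1, rem=3, I/O yield, promote→Q0. Q0=[P3,P4,P5,P1,P2] Q1=[] Q2=[]
t=2-4: P3@Q0 runs 2, rem=11, quantum used, demote→Q1. Q0=[P4,P5,P1,P2] Q1=[P3] Q2=[]
t=4-6: P4@Q0 runs 2, rem=9, I/O yield, promote→Q0. Q0=[P5,P1,P2,P4] Q1=[P3] Q2=[]
t=6-8: P5@Q0 runs 2, rem=7, quantum used, demote→Q1. Q0=[P1,P2,P4] Q1=[P3,P5] Q2=[]
t=8-9: P1@Q0 runs 1, rem=5, I/O yield, promote→Q0. Q0=[P2,P4,P1] Q1=[P3,P5] Q2=[]
t=9-10: P2@Q0 runs 1, rem=2, I/O yield, promote→Q0. Q0=[P4,P1,P2] Q1=[P3,P5] Q2=[]
t=10-12: P4@Q0 runs 2, rem=7, I/O yield, promote→Q0. Q0=[P1,P2,P4] Q1=[P3,P5] Q2=[]
t=12-13: P1@Q0 runs 1, rem=4, I/O yield, promote→Q0. Q0=[P2,P4,P1] Q1=[P3,P5] Q2=[]
t=13-14: P2@Q0 runs 1, rem=1, I/O yield, promote→Q0. Q0=[P4,P1,P2] Q1=[P3,P5] Q2=[]
t=14-16: P4@Q0 runs 2, rem=5, I/O yield, promote→Q0. Q0=[P1,P2,P4] Q1=[P3,P5] Q2=[]
t=16-17: P1@Q0 runs 1, rem=3, I/O yield, promote→Q0. Q0=[P2,P4,P1] Q1=[P3,P5] Q2=[]
t=17-18: P2@Q0 runs 1, rem=0, completes. Q0=[P4,P1] Q1=[P3,P5] Q2=[]
t=18-20: P4@Q0 runs 2, rem=3, I/O yield, promote→Q0. Q0=[P1,P4] Q1=[P3,P5] Q2=[]
t=20-21: P1@Q0 runs 1, rem=2, I/O yield, promote→Q0. Q0=[P4,P1] Q1=[P3,P5] Q2=[]
t=21-23: P4@Q0 runs 2, rem=1, I/O yield, promote→Q0. Q0=[P1,P4] Q1=[P3,P5] Q2=[]
t=23-24: P1@Q0 runs 1, rem=1, I/O yield, promote→Q0. Q0=[P4,P1] Q1=[P3,P5] Q2=[]
t=24-25: P4@Q0 runs 1, rem=0, completes. Q0=[P1] Q1=[P3,P5] Q2=[]
t=25-26: P1@Q0 runs 1, rem=0, completes. Q0=[] Q1=[P3,P5] Q2=[]
t=26-32: P3@Q1 runs 6, rem=5, quantum used, demote→Q2. Q0=[] Q1=[P5] Q2=[P3]
t=32-35: P5@Q1 runs 3, rem=4, I/O yield, promote→Q0. Q0=[P5] Q1=[] Q2=[P3]
t=35-37: P5@Q0 runs 2, rem=2, quantum used, demote→Q1. Q0=[] Q1=[P5] Q2=[P3]
t=37-39: P5@Q1 runs 2, rem=0, completes. Q0=[] Q1=[] Q2=[P3]
t=39-44: P3@Q2 runs 5, rem=0, completes. Q0=[] Q1=[] Q2=[]

Answer: P2,P4,P1,P5,P3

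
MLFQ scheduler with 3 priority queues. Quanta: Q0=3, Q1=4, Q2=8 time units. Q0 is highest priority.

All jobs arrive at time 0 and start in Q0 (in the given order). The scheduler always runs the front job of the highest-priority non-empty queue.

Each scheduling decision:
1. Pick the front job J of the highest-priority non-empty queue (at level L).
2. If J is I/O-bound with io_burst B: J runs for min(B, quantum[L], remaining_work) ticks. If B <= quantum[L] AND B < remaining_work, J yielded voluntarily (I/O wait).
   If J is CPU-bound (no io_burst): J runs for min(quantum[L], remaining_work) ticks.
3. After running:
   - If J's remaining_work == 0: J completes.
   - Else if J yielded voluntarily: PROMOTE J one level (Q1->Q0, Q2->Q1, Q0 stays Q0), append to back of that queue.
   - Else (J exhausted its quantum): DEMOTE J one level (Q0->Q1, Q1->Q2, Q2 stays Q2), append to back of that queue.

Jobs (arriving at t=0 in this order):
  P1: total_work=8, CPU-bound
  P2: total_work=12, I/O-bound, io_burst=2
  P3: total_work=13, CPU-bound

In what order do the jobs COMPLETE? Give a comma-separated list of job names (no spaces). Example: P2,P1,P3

t=0-3: P1@Q0 runs 3, rem=5, quantum used, demote→Q1. Q0=[P2,P3] Q1=[P1] Q2=[]
t=3-5: P2@Q0 runs 2, rem=10, I/O yield, promote→Q0. Q0=[P3,P2] Q1=[P1] Q2=[]
t=5-8: P3@Q0 runs 3, rem=10, quantum used, demote→Q1. Q0=[P2] Q1=[P1,P3] Q2=[]
t=8-10: P2@Q0 runs 2, rem=8, I/O yield, promote→Q0. Q0=[P2] Q1=[P1,P3] Q2=[]
t=10-12: P2@Q0 runs 2, rem=6, I/O yield, promote→Q0. Q0=[P2] Q1=[P1,P3] Q2=[]
t=12-14: P2@Q0 runs 2, rem=4, I/O yield, promote→Q0. Q0=[P2] Q1=[P1,P3] Q2=[]
t=14-16: P2@Q0 runs 2, rem=2, I/O yield, promote→Q0. Q0=[P2] Q1=[P1,P3] Q2=[]
t=16-18: P2@Q0 runs 2, rem=0, completes. Q0=[] Q1=[P1,P3] Q2=[]
t=18-22: P1@Q1 runs 4, rem=1, quantum used, demote→Q2. Q0=[] Q1=[P3] Q2=[P1]
t=22-26: P3@Q1 runs 4, rem=6, quantum used, demote→Q2. Q0=[] Q1=[] Q2=[P1,P3]
t=26-27: P1@Q2 runs 1, rem=0, completes. Q0=[] Q1=[] Q2=[P3]
t=27-33: P3@Q2 runs 6, rem=0, completes. Q0=[] Q1=[] Q2=[]

Answer: P2,P1,P3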